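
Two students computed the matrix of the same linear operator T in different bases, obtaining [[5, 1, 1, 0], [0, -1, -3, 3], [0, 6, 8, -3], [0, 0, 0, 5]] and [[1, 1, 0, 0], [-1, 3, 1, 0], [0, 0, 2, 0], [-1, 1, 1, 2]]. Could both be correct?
No.

trace(A) = 17 but trace(B) = 8. The trace is a similarity invariant, so A and B are not similar.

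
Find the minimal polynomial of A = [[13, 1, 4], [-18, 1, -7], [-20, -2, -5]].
The characteristic polynomial factors as (x - 3)^3. The minimal polynomial is ∏(x - λ)^{k_λ} where k_λ is the size of the largest Jordan block at λ.

For λ = 3: rank(A - 3I) = 2, and the largest Jordan block has size 3 (the smallest k with rank((A - 3I)^k) = rank((A - 3I)^(k+1))).

So m_A(x) = (x - 3)^3.

m_A(x) = (x - 3)^3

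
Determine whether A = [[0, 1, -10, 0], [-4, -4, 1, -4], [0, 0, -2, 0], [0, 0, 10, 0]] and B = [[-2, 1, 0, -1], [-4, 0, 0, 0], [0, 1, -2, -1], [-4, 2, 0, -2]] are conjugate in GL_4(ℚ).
Both have characteristic polynomial x(x + 2)^3, but the minimal polynomial of A is x(x + 2)^3 while the minimal polynomial of B is x(x + 2)^2. The minimal polynomial is a similarity invariant, so A and B are not similar.

No.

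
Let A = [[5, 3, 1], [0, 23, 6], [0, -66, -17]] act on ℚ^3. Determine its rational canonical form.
The invariant factors of A (the non-unit diagonal entries of the Smith normal form of xI - A over ℚ[x]) are x - 5, (x - 5)(x - 1), each dividing the next. The characteristic polynomial is their product, (x - 5)^2(x - 1).

The rational canonical form is the block-diagonal matrix of companion matrices C(f_i):
R = [[5, 0, 0], [0, 0, -5], [0, 1, 6]].

R = [[5, 0, 0], [0, 0, -5], [0, 1, 6]]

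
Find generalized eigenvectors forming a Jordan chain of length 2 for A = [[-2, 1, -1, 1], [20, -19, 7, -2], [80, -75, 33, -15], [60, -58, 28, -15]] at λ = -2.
v_1 = [[-1, -1, 2, 4]]^T, v_2 = [[1, 3, 5, 2]]^T

We seek v_1 ∈ ker((A + 2I)^2) \ ker(A + 2I), then set v_{i+1} = (A + 2I) v_i.

One such chain is v_1 = [[-1, -1, 2, 4]]^T, v_2 = [[1, 3, 5, 2]]^T. Check: (A + 2I) v_2 = [[0, 0, 0, 0]]^T = 0.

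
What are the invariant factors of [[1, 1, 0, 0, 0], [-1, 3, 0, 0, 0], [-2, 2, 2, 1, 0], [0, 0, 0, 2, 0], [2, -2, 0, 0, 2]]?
The Jordan structure of A has elementary divisors (x - 2)^2, (x - 2)^2, (x - 2). Arranging the block sizes at each eigenvalue in decreasing order and taking row products gives the invariant factors.

Invariant factors (smallest first, each dividing the next): x - 2, (x - 2)^2, (x - 2)^2.

Check: the last factor (x - 2)^2 is the minimal polynomial, and the product (x - 2)^5 is the characteristic polynomial.

x - 2, (x - 2)^2, (x - 2)^2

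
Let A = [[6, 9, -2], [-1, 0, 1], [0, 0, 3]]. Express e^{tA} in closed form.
e^{tA} = [[(3*t + 1)*e^{3*t}, 9*t*e^{3*t}, t*(3*t - 4)*e^{3*t}/2], [-t*e^{3*t}, (1 - 3*t)*e^{3*t}, t*(2 - t)*e^{3*t}/2], [0, 0, e^{3*t}]]

A has Jordan form J = [[3, 1, 0], [0, 3, 1], [0, 0, 3]] with A = PJP^{-1}, so e^{tA} = P e^{tJ} P^{-1}.

For a Jordan block J_k(λ), e^{tJ_k(λ)} = e^{λt} · (I + tN + t^2 N^2/2! + ... + t^{k-1} N^{k-1}/(k-1)!) where N is the nilpotent superdiagonal part.

Assembling the blocks and conjugating back gives the entries of e^{tA} as shown above.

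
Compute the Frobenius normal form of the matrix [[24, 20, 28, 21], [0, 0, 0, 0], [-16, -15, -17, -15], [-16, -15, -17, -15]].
The invariant factors of A (the non-unit diagonal entries of the Smith normal form of xI - A over ℚ[x]) are x, x(x + 4)^2, each dividing the next. The characteristic polynomial is their product, x^2(x + 4)^2.

The rational canonical form is the block-diagonal matrix of companion matrices C(f_i):
R = [[0, 0, 0, 0], [0, 0, 0, 0], [0, 1, 0, -16], [0, 0, 1, -8]].

R = [[0, 0, 0, 0], [0, 0, 0, 0], [0, 1, 0, -16], [0, 0, 1, -8]]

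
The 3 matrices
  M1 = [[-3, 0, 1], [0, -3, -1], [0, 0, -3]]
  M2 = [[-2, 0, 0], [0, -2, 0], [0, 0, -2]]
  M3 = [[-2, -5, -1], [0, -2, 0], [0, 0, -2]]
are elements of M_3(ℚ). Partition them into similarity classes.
Characteristic polynomials: χ_{M1} = (x + 3)^3, χ_{M2} = (x + 2)^3, χ_{M3} = (x + 2)^3.

{M1}: invariant factors x + 3, (x + 3)^2.

{M2}: invariant factors x + 2, x + 2, x + 2.

{M3}: invariant factors x + 2, (x + 2)^2.

Matrices are similar if and only if their invariant-factor lists agree; the partition into similarity classes is {M1}, {M2}, {M3}.

3 classes: {M1}, {M2}, {M3}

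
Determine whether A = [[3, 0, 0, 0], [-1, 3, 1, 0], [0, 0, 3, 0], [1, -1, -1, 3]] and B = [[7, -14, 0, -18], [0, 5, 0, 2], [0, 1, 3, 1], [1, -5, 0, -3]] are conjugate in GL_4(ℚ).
Two matrices over a field are similar if and only if they have the same invariant factors.

Both A and B have characteristic polynomial (x - 3)^4 and minimal polynomial (x - 3)^3. Computing further, both have invariant factors x - 3, (x - 3)^3. Hence A and B are similar.

Yes.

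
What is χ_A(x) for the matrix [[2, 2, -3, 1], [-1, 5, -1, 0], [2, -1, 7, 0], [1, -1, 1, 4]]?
xI - A = [[x - 2, -2, 3, -1], [1, x - 5, 1, 0], [-2, 1, x - 7, 0], [-1, 1, -1, x - 4]].

Expanding det(xI - A) along the first row:
det(xI - A) = + (x - 2)·det([[x - 5, 1, 0], [1, x - 7, 0], [1, -1, x - 4]]) - (-2)·det([[1, 1, 0], [-2, x - 7, 0], [-1, -1, x - 4]]) + (3)·det([[1, x - 5, 0], [-2, 1, 0], [-1, 1, x - 4]]) - (-1)·det([[1, x - 5, 1], [-2, 1, x - 7], [-1, 1, -1]]).

Evaluating gives χ_A(x) = x^4 - 18x^3 + 121x^2 - 360x + 400 = (x - 5)^2(x - 4)^2.

χ_A(x) = (x - 5)^2(x - 4)^2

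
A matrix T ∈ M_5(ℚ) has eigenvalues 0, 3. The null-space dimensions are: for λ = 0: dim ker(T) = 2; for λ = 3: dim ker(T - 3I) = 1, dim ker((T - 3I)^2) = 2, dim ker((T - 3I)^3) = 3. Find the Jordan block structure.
Jordan blocks: (0, 1), (0, 1), (3, 3)

λ = 0: successive nullity increments [2] count blocks of size ≥ k; block sizes are [1, 1].
λ = 3: successive nullity increments [1, 1, 1] count blocks of size ≥ k; block sizes are [3].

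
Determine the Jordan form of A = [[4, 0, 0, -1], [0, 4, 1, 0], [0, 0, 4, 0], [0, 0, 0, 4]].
J = [[4, 1, 0, 0], [0, 4, 0, 0], [0, 0, 4, 1], [0, 0, 0, 4]]

The characteristic polynomial is det(xI - A) = (x - 4)^4, so the eigenvalues are 4 (algebraic multiplicity 4).

For λ = 4: rank(A - 4I) = 2, rank((A - 4I)^2) = 0. The eigenspace has dimension 4 - 2 = 2, so there are 2 Jordan blocks; the rank sequence gives block sizes [2, 2].

Assembling the blocks gives the Jordan form J above.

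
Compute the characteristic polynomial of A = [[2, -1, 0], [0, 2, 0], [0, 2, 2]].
xI - A = [[x - 2, 1, 0], [0, x - 2, 0], [0, -2, x - 2]].

Expanding det(xI - A) along the first row:
det(xI - A) = + (x - 2)·det([[x - 2, 0], [-2, x - 2]]) - (1)·det([[0, 0], [0, x - 2]]) + (0)·det([[0, x - 2], [0, -2]]).

Evaluating gives χ_A(x) = x^3 - 6x^2 + 12x - 8 = (x - 2)^3.

χ_A(x) = (x - 2)^3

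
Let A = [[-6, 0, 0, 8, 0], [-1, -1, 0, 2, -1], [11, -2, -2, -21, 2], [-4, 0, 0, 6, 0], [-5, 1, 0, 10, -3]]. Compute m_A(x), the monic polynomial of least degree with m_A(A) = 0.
The characteristic polynomial factors as (x - 2)(x + 2)^4. The minimal polynomial is ∏(x - λ)^{k_λ} where k_λ is the size of the largest Jordan block at λ.

For λ = -2: rank(A + 2I) = 3, and the largest Jordan block has size 2 (the smallest k with rank((A + 2I)^k) = rank((A + 2I)^(k+1))).
For λ = 2: rank(A - 2I) = 4, and the largest Jordan block has size 1 (the smallest k with rank((A - 2I)^k) = rank((A - 2I)^(k+1))).

So m_A(x) = (x - 2)(x + 2)^2.

m_A(x) = (x - 2)(x + 2)^2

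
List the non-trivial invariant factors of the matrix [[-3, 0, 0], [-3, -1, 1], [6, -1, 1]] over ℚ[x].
x^2(x + 3)

The Jordan structure of A has elementary divisors (x + 3), x^2. Arranging the block sizes at each eigenvalue in decreasing order and taking row products gives the invariant factors.

Invariant factors (smallest first, each dividing the next): x^2(x + 3).

Check: the last factor x^2(x + 3) is the minimal polynomial, and the product x^2(x + 3) is the characteristic polynomial.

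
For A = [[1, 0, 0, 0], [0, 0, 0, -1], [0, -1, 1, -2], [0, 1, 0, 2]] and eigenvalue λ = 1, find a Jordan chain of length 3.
v_1 = [[0, 0, 2, -1]]^T, v_2 = [[0, 1, 2, -1]]^T, v_3 = [[0, 0, 1, 0]]^T

We seek v_1 ∈ ker((A - I)^3) \ ker((A - I)^2), then set v_{i+1} = (A - I) v_i.

One such chain is v_1 = [[0, 0, 2, -1]]^T, v_2 = [[0, 1, 2, -1]]^T, v_3 = [[0, 0, 1, 0]]^T. Check: (A - I) v_3 = [[0, 0, 0, 0]]^T = 0.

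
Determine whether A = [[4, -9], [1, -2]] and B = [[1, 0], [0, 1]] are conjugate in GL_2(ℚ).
Both have characteristic polynomial (x - 1)^2, but the minimal polynomial of A is (x - 1)^2 while the minimal polynomial of B is x - 1. The minimal polynomial is a similarity invariant, so A and B are not similar.

No.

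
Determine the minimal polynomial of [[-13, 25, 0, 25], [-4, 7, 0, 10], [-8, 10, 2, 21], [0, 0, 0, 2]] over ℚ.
m_A(x) = (x - 2)^2(x + 3)^2

The characteristic polynomial factors as (x - 2)^2(x + 3)^2. The minimal polynomial is ∏(x - λ)^{k_λ} where k_λ is the size of the largest Jordan block at λ.

For λ = -3: rank(A + 3I) = 3, and the largest Jordan block has size 2 (the smallest k with rank((A + 3I)^k) = rank((A + 3I)^(k+1))).
For λ = 2: rank(A - 2I) = 3, and the largest Jordan block has size 2 (the smallest k with rank((A - 2I)^k) = rank((A - 2I)^(k+1))).

So m_A(x) = (x - 2)^2(x + 3)^2.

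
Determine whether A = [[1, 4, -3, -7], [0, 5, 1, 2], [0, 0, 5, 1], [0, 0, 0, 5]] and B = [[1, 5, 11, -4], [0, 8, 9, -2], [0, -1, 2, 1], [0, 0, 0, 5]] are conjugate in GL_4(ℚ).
Two matrices over a field are similar if and only if they have the same invariant factors.

Both A and B have characteristic polynomial (x - 5)^3(x - 1) and minimal polynomial (x - 5)^3(x - 1). Computing further, both have invariant factors (x - 5)^3(x - 1). Hence A and B are similar.

Yes.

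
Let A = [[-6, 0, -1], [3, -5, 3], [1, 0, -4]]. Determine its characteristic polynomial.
χ_A(x) = (x + 5)^3

xI - A = [[x + 6, 0, 1], [-3, x + 5, -3], [-1, 0, x + 4]].

Expanding det(xI - A) along the first row:
det(xI - A) = + (x + 6)·det([[x + 5, -3], [0, x + 4]]) - (0)·det([[-3, -3], [-1, x + 4]]) + (1)·det([[-3, x + 5], [-1, 0]]).

Evaluating gives χ_A(x) = x^3 + 15x^2 + 75x + 125 = (x + 5)^3.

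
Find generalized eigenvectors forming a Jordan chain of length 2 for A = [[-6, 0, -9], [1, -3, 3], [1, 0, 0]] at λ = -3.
v_1 = [[-4, 2, 1]]^T, v_2 = [[3, -1, -1]]^T

We seek v_1 ∈ ker((A + 3I)^2) \ ker(A + 3I), then set v_{i+1} = (A + 3I) v_i.

One such chain is v_1 = [[-4, 2, 1]]^T, v_2 = [[3, -1, -1]]^T. Check: (A + 3I) v_2 = [[0, 0, 0]]^T = 0.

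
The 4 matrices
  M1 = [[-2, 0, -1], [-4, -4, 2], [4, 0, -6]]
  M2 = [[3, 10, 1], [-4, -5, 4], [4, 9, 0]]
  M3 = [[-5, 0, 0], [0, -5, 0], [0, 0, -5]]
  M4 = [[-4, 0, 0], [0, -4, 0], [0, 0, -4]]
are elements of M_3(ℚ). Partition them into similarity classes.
4 classes: {M1}, {M2}, {M3}, {M4}

Characteristic polynomials: χ_{M1} = (x + 4)^3, χ_{M2} = (x - 4)(x + 3)^2, χ_{M3} = (x + 5)^3, χ_{M4} = (x + 4)^3.

{M1}: invariant factors x + 4, (x + 4)^2.

{M2}: invariant factors (x - 4)(x + 3)^2.

{M3}: invariant factors x + 5, x + 5, x + 5.

{M4}: invariant factors x + 4, x + 4, x + 4.

Matrices are similar if and only if their invariant-factor lists agree; the partition into similarity classes is {M1}, {M2}, {M3}, {M4}.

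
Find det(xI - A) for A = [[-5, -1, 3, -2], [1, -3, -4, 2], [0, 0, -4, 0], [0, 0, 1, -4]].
χ_A(x) = (x + 4)^4

xI - A = [[x + 5, 1, -3, 2], [-1, x + 3, 4, -2], [0, 0, x + 4, 0], [0, 0, -1, x + 4]].

Expanding det(xI - A) along the first row:
det(xI - A) = + (x + 5)·det([[x + 3, 4, -2], [0, x + 4, 0], [0, -1, x + 4]]) - (1)·det([[-1, 4, -2], [0, x + 4, 0], [0, -1, x + 4]]) + (-3)·det([[-1, x + 3, -2], [0, 0, 0], [0, 0, x + 4]]) - (2)·det([[-1, x + 3, 4], [0, 0, x + 4], [0, 0, -1]]).

Evaluating gives χ_A(x) = x^4 + 16x^3 + 96x^2 + 256x + 256 = (x + 4)^4.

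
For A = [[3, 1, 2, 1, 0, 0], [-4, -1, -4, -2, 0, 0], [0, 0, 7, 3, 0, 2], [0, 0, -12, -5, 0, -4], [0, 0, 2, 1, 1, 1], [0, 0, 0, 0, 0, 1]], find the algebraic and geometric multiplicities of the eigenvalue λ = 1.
algebraic multiplicity 6, geometric multiplicity 3

The characteristic polynomial is (x - 1)^6, so the factor x - 1 appears with exponent 6: the algebraic multiplicity is 6.

rank(A - I) = 3, so the eigenspace has dimension 6 - 3 = 3: the geometric multiplicity is 3.

Since 3 < 6, A is not diagonalizable.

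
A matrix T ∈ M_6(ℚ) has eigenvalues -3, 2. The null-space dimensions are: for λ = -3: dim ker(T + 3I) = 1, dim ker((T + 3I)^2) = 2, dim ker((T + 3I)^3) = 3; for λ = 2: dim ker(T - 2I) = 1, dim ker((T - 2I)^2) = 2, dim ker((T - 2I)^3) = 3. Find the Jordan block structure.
Jordan blocks: (-3, 3), (2, 3)

λ = -3: successive nullity increments [1, 1, 1] count blocks of size ≥ k; block sizes are [3].
λ = 2: successive nullity increments [1, 1, 1] count blocks of size ≥ k; block sizes are [3].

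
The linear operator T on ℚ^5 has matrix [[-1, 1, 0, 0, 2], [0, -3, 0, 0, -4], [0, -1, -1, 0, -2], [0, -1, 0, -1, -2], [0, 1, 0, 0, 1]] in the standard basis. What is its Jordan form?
J = [[-1, 1, 0, 0, 0], [0, -1, 0, 0, 0], [0, 0, -1, 0, 0], [0, 0, 0, -1, 0], [0, 0, 0, 0, -1]]

The characteristic polynomial is det(xI - A) = (x + 1)^5, so the eigenvalues are -1 (algebraic multiplicity 5).

For λ = -1: rank(A + I) = 1, rank((A + I)^2) = 0. The eigenspace has dimension 5 - 1 = 4, so there are 4 Jordan blocks; the rank sequence gives block sizes [2, 1, 1, 1].

Assembling the blocks gives the Jordan form J above.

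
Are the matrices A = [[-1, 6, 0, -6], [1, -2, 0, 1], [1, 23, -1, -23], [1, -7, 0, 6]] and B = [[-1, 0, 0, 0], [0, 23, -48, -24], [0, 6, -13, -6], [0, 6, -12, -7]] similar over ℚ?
Both have characteristic polynomial (x - 5)(x + 1)^3, but the minimal polynomial of A is (x - 5)(x + 1)^2 while the minimal polynomial of B is (x - 5)(x + 1). The minimal polynomial is a similarity invariant, so A and B are not similar.

No.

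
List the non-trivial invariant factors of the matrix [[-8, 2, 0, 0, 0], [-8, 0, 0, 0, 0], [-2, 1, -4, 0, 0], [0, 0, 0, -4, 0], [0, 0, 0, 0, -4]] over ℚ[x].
x + 4, x + 4, x + 4, (x + 4)^2

The Jordan structure of A has elementary divisors (x + 4)^2, (x + 4), (x + 4), (x + 4). Arranging the block sizes at each eigenvalue in decreasing order and taking row products gives the invariant factors.

Invariant factors (smallest first, each dividing the next): x + 4, x + 4, x + 4, (x + 4)^2.

Check: the last factor (x + 4)^2 is the minimal polynomial, and the product (x + 4)^5 is the characteristic polynomial.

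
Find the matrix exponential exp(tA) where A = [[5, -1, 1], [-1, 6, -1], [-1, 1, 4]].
A has Jordan form J = [[5, 1, 0], [0, 5, 1], [0, 0, 5]] with A = PJP^{-1}, so e^{tA} = P e^{tJ} P^{-1}.

For a Jordan block J_k(λ), e^{tJ_k(λ)} = e^{λt} · (I + tN + t^2 N^2/2! + ... + t^{k-1} N^{k-1}/(k-1)!) where N is the nilpotent superdiagonal part.

Assembling the blocks and conjugating back gives the entries of e^{tA} as shown above.

e^{tA} = [[e^{5*t}, -t*e^{5*t}, t*e^{5*t}], [-t*e^{5*t}, (t^2/2 + t + 1)*e^{5*t}, t*(-t - 2)*e^{5*t}/2], [-t*e^{5*t}, t*(t + 2)*e^{5*t}/2, (-t^2/2 - t + 1)*e^{5*t}]]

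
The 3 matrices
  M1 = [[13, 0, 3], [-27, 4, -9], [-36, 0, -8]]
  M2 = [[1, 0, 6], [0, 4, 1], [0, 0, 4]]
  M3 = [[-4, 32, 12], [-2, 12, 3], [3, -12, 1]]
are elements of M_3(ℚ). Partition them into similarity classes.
2 classes: {M1}, {M2, M3}

Characteristic polynomials: χ_{M1} = (x - 4)^2(x - 1), χ_{M2} = (x - 4)^2(x - 1), χ_{M3} = (x - 4)^2(x - 1).

{M1}: invariant factors x - 4, (x - 4)(x - 1).

{M2, M3}: invariant factors (x - 4)^2(x - 1).

Matrices are similar if and only if their invariant-factor lists agree; the partition into similarity classes is {M1}, {M2, M3}.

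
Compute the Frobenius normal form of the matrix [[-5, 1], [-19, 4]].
The invariant factors of A (the non-unit diagonal entries of the Smith normal form of xI - A over ℚ[x]) are x^2 + x - 1, each dividing the next. The characteristic polynomial is their product, x^2 + x - 1.

The rational canonical form is the block-diagonal matrix of companion matrices C(f_i):
R = [[0, 1], [1, -1]].

Note the characteristic polynomial does not split into linear factors over ℚ, so A has no Jordan form over ℚ; the rational canonical form exists over any field.

R = [[0, 1], [1, -1]]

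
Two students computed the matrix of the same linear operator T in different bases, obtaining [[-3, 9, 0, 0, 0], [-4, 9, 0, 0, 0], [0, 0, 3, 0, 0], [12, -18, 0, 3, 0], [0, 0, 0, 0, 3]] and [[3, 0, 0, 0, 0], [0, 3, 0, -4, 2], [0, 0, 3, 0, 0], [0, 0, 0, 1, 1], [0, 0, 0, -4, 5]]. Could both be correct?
Yes.

Two matrices over a field are similar if and only if they have the same invariant factors.

Both A and B have characteristic polynomial (x - 3)^5 and minimal polynomial (x - 3)^2. Computing further, both have invariant factors x - 3, x - 3, x - 3, (x - 3)^2. Hence A and B are similar.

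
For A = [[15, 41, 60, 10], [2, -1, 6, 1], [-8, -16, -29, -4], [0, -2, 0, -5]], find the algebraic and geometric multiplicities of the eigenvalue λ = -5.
algebraic multiplicity 4, geometric multiplicity 2

The characteristic polynomial is (x + 5)^4, so the factor x + 5 appears with exponent 4: the algebraic multiplicity is 4.

rank(A + 5I) = 2, so the eigenspace has dimension 4 - 2 = 2: the geometric multiplicity is 2.

Since 2 < 4, A is not diagonalizable.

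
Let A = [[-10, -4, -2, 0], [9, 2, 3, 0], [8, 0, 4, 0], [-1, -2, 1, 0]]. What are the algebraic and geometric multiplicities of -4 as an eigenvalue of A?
algebraic multiplicity 1, geometric multiplicity 1

The characteristic polynomial is x^3(x + 4), so the factor x + 4 appears with exponent 1: the algebraic multiplicity is 1.

rank(A + 4I) = 3, so the eigenspace has dimension 4 - 3 = 1: the geometric multiplicity is 1.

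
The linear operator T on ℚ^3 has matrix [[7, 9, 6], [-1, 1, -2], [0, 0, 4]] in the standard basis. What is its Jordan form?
The characteristic polynomial is det(xI - A) = (x - 4)^3, so the eigenvalues are 4 (algebraic multiplicity 3).

For λ = 4: rank(A - 4I) = 1, rank((A - 4I)^2) = 0. The eigenspace has dimension 3 - 1 = 2, so there are 2 Jordan blocks; the rank sequence gives block sizes [2, 1].

Assembling the blocks gives the Jordan form J above.

J = [[4, 1, 0], [0, 4, 0], [0, 0, 4]]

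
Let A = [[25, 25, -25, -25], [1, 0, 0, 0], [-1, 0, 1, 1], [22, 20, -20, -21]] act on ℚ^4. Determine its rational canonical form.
R = [[0, 0, 0, -25], [1, 0, 0, 0], [0, 1, 0, 1], [0, 0, 1, 5]]

The invariant factors of A (the non-unit diagonal entries of the Smith normal form of xI - A over ℚ[x]) are (x - 5)(x^3 - x - 5), each dividing the next. The characteristic polynomial is their product, (x - 5)(x^3 - x - 5).

The rational canonical form is the block-diagonal matrix of companion matrices C(f_i):
R = [[0, 0, 0, -25], [1, 0, 0, 0], [0, 1, 0, 1], [0, 0, 1, 5]].

Note the characteristic polynomial does not split into linear factors over ℚ, so A has no Jordan form over ℚ; the rational canonical form exists over any field.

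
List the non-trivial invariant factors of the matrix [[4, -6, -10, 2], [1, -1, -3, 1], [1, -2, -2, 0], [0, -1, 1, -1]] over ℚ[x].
The Jordan structure of A has elementary divisors x^2, x^2. Arranging the block sizes at each eigenvalue in decreasing order and taking row products gives the invariant factors.

Invariant factors (smallest first, each dividing the next): x^2, x^2.

Check: the last factor x^2 is the minimal polynomial, and the product x^4 is the characteristic polynomial.

x^2, x^2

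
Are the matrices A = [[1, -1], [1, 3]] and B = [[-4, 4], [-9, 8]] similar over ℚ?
Yes.

Two matrices over a field are similar if and only if they have the same invariant factors.

Both A and B have characteristic polynomial (x - 2)^2 and minimal polynomial (x - 2)^2. Computing further, both have invariant factors (x - 2)^2. Hence A and B are similar.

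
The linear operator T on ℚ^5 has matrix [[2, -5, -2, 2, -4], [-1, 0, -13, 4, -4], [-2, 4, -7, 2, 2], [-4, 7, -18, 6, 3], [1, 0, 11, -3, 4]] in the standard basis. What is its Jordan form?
The characteristic polynomial is det(xI - A) = (x - 1)^5, so the eigenvalues are 1 (algebraic multiplicity 5).

For λ = 1: rank(A - I) = 3, rank((A - I)^2) = 1, rank((A - I)^3) = 0. The eigenspace has dimension 5 - 3 = 2, so there are 2 Jordan blocks; the rank sequence gives block sizes [3, 2].

Assembling the blocks gives the Jordan form J above.

J = [[1, 1, 0, 0, 0], [0, 1, 1, 0, 0], [0, 0, 1, 0, 0], [0, 0, 0, 1, 1], [0, 0, 0, 0, 1]]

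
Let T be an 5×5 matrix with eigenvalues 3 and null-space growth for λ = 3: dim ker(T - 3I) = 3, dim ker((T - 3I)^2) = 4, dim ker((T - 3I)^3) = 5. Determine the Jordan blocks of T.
Jordan blocks: (3, 3), (3, 1), (3, 1)

λ = 3: successive nullity increments [3, 1, 1] count blocks of size ≥ k; block sizes are [3, 1, 1].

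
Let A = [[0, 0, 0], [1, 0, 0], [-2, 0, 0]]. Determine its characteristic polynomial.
χ_A(x) = x^3

xI - A = [[x, 0, 0], [-1, x, 0], [2, 0, x]].

Expanding det(xI - A) along the first row:
det(xI - A) = + (x)·det([[x, 0], [0, x]]) - (0)·det([[-1, 0], [2, x]]) + (0)·det([[-1, x], [2, 0]]).

Evaluating gives χ_A(x) = x^3.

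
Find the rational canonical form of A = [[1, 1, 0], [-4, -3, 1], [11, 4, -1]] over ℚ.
R = [[0, 0, 6], [1, 0, 1], [0, 1, -3]]

The invariant factors of A (the non-unit diagonal entries of the Smith normal form of xI - A over ℚ[x]) are (x + 2)(x^2 + x - 3), each dividing the next. The characteristic polynomial is their product, (x + 2)(x^2 + x - 3).

The rational canonical form is the block-diagonal matrix of companion matrices C(f_i):
R = [[0, 0, 6], [1, 0, 1], [0, 1, -3]].

Note the characteristic polynomial does not split into linear factors over ℚ, so A has no Jordan form over ℚ; the rational canonical form exists over any field.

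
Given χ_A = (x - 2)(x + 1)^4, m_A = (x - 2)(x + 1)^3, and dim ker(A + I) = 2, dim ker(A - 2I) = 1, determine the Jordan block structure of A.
Jordan blocks: (-1, 3), (-1, 1), (2, 1)

λ = -1: algebraic multiplicity 4 (exponent in χ_A), largest block size 3 (exponent in m_A), 2 blocks (geometric multiplicity). These force block sizes [3, 1].
λ = 2: algebraic multiplicity 1 (exponent in χ_A), largest block size 1 (exponent in m_A), 1 block (geometric multiplicity). This forces block sizes [1].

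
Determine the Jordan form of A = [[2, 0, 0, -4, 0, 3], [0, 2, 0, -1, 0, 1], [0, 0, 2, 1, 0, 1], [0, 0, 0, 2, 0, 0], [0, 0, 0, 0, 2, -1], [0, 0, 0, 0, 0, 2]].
The characteristic polynomial is det(xI - A) = (x - 2)^6, so the eigenvalues are 2 (algebraic multiplicity 6).

For λ = 2: rank(A - 2I) = 2, rank((A - 2I)^2) = 0. The eigenspace has dimension 6 - 2 = 4, so there are 4 Jordan blocks; the rank sequence gives block sizes [2, 2, 1, 1].

Assembling the blocks gives the Jordan form J above.

J = [[2, 1, 0, 0, 0, 0], [0, 2, 0, 0, 0, 0], [0, 0, 2, 1, 0, 0], [0, 0, 0, 2, 0, 0], [0, 0, 0, 0, 2, 0], [0, 0, 0, 0, 0, 2]]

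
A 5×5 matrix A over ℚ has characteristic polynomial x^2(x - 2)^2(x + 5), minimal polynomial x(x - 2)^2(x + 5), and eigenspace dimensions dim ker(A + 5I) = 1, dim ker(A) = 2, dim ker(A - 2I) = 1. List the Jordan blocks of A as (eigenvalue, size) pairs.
Jordan blocks: (-5, 1), (0, 1), (0, 1), (2, 2)

λ = -5: algebraic multiplicity 1 (exponent in χ_A), largest block size 1 (exponent in m_A), 1 block (geometric multiplicity). This forces block sizes [1].
λ = 0: algebraic multiplicity 2 (exponent in χ_A), largest block size 1 (exponent in m_A), 2 blocks (geometric multiplicity). These force block sizes [1, 1].
λ = 2: algebraic multiplicity 2 (exponent in χ_A), largest block size 2 (exponent in m_A), 1 block (geometric multiplicity). This forces block sizes [2].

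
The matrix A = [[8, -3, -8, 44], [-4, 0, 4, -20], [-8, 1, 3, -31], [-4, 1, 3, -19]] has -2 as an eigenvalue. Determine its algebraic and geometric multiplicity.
The characteristic polynomial is (x + 2)^4, so the factor x + 2 appears with exponent 4: the algebraic multiplicity is 4.

rank(A + 2I) = 2, so the eigenspace has dimension 4 - 2 = 2: the geometric multiplicity is 2.

Since 2 < 4, A is not diagonalizable.

algebraic multiplicity 4, geometric multiplicity 2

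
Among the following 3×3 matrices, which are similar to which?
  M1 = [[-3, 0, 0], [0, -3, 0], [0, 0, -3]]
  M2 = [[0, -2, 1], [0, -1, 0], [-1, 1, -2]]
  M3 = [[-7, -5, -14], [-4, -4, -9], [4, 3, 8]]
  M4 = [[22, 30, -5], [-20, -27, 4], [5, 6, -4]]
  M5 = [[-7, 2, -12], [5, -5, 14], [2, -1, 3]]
4 classes: {M1}, {M2, M3}, {M4}, {M5}

Characteristic polynomials: χ_{M1} = (x + 3)^3, χ_{M2} = (x + 1)^3, χ_{M3} = (x + 1)^3, χ_{M4} = (x + 3)^3, χ_{M5} = (x + 3)^3.

{M1}: invariant factors x + 3, x + 3, x + 3.

{M2, M3}: invariant factors (x + 1)^3.

{M4}: invariant factors x + 3, (x + 3)^2.

{M5}: invariant factors (x + 3)^3.

Matrices are similar if and only if their invariant-factor lists agree; the partition into similarity classes is {M1}, {M2, M3}, {M4}, {M5}.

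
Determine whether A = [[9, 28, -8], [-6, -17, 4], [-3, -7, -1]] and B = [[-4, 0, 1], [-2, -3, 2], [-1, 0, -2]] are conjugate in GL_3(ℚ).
Yes.

Two matrices over a field are similar if and only if they have the same invariant factors.

Both A and B have characteristic polynomial (x + 3)^3 and minimal polynomial (x + 3)^2. Computing further, both have invariant factors x + 3, (x + 3)^2. Hence A and B are similar.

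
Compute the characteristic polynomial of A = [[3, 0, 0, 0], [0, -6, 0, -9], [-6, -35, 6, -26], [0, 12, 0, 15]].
χ_A(x) = (x - 6)^2(x - 3)^2

xI - A = [[x - 3, 0, 0, 0], [0, x + 6, 0, 9], [6, 35, x - 6, 26], [0, -12, 0, x - 15]].

Expanding det(xI - A) along the first row:
det(xI - A) = + (x - 3)·det([[x + 6, 0, 9], [35, x - 6, 26], [-12, 0, x - 15]]) - (0)·det([[0, 0, 9], [6, x - 6, 26], [0, 0, x - 15]]) + (0)·det([[0, x + 6, 9], [6, 35, 26], [0, -12, x - 15]]) - (0)·det([[0, x + 6, 0], [6, 35, x - 6], [0, -12, 0]]).

Evaluating gives χ_A(x) = x^4 - 18x^3 + 117x^2 - 324x + 324 = (x - 6)^2(x - 3)^2.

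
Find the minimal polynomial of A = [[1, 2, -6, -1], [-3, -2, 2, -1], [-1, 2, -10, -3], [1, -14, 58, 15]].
The characteristic polynomial factors as x^3(x - 4). The minimal polynomial is ∏(x - λ)^{k_λ} where k_λ is the size of the largest Jordan block at λ.

For λ = 0: rank(A) = 2, and the largest Jordan block has size 2 (the smallest k with rank(A^k) = rank(A^(k+1))).
For λ = 4: rank(A - 4I) = 3, and the largest Jordan block has size 1 (the smallest k with rank((A - 4I)^k) = rank((A - 4I)^(k+1))).

So m_A(x) = x^2(x - 4).

m_A(x) = x^2(x - 4)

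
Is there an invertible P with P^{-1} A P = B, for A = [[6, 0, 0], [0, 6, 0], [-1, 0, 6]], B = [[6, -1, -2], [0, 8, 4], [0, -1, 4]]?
Two matrices over a field are similar if and only if they have the same invariant factors.

Both A and B have characteristic polynomial (x - 6)^3 and minimal polynomial (x - 6)^2. Computing further, both have invariant factors x - 6, (x - 6)^2. Hence A and B are similar.

Yes.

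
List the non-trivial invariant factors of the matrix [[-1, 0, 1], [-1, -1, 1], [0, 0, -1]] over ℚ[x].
(x + 1)^3

The Jordan structure of A has elementary divisors (x + 1)^3. Arranging the block sizes at each eigenvalue in decreasing order and taking row products gives the invariant factors.

Invariant factors (smallest first, each dividing the next): (x + 1)^3.

Check: the last factor (x + 1)^3 is the minimal polynomial, and the product (x + 1)^3 is the characteristic polynomial.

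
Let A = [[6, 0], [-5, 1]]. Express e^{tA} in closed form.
e^{tA} = [[e^{6*t}, 0], [-e^{6*t} + e^{t}, e^{t}]]

A has Jordan form J = [[1, 0], [0, 6]] with A = PJP^{-1}, so e^{tA} = P e^{tJ} P^{-1}.

For a Jordan block J_k(λ), e^{tJ_k(λ)} = e^{λt} · (I + tN + t^2 N^2/2! + ... + t^{k-1} N^{k-1}/(k-1)!) where N is the nilpotent superdiagonal part.

Assembling the blocks and conjugating back gives the entries of e^{tA} as shown above.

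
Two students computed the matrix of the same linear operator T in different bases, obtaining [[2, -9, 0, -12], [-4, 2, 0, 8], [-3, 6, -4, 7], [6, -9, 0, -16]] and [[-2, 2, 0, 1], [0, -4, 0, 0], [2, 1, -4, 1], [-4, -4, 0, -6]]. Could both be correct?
Two matrices over a field are similar if and only if they have the same invariant factors.

Both A and B have characteristic polynomial (x + 4)^4 and minimal polynomial (x + 4)^2. Computing further, both have invariant factors (x + 4)^2, (x + 4)^2. Hence A and B are similar.

Yes.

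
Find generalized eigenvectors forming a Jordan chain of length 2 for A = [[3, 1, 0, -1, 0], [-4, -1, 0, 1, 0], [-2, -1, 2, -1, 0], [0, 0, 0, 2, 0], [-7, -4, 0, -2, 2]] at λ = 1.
v_1 = [[-2, 3, -1, 0, -1]]^T, v_2 = [[-1, 2, 0, 0, 1]]^T

We seek v_1 ∈ ker((A - I)^2) \ ker(A - I), then set v_{i+1} = (A - I) v_i.

One such chain is v_1 = [[-2, 3, -1, 0, -1]]^T, v_2 = [[-1, 2, 0, 0, 1]]^T. Check: (A - I) v_2 = [[0, 0, 0, 0, 0]]^T = 0.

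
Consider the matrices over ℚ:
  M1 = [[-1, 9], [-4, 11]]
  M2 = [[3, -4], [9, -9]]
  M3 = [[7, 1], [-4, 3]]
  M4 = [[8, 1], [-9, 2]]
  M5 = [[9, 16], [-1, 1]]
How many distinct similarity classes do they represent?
Characteristic polynomials: χ_{M1} = (x - 5)^2, χ_{M2} = (x + 3)^2, χ_{M3} = (x - 5)^2, χ_{M4} = (x - 5)^2, χ_{M5} = (x - 5)^2.

{M1, M3, M4, M5}: invariant factors (x - 5)^2.

{M2}: invariant factors (x + 3)^2.

Matrices are similar if and only if their invariant-factor lists agree; the partition into similarity classes is {M1, M3, M4, M5}, {M2}.

2 classes: {M1, M3, M4, M5}, {M2}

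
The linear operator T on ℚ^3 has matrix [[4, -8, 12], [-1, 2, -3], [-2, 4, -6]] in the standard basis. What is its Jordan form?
The characteristic polynomial is det(xI - A) = x^3, so the eigenvalues are 0 (algebraic multiplicity 3).

For λ = 0: rank(A) = 1, rank(A^2) = 0. The eigenspace has dimension 3 - 1 = 2, so there are 2 Jordan blocks; the rank sequence gives block sizes [2, 1].

Assembling the blocks gives the Jordan form J above.

J = [[0, 1, 0], [0, 0, 0], [0, 0, 0]]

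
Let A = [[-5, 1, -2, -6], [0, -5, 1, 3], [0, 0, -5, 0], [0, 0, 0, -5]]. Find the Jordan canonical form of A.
The characteristic polynomial is det(xI - A) = (x + 5)^4, so the eigenvalues are -5 (algebraic multiplicity 4).

For λ = -5: rank(A + 5I) = 2, rank((A + 5I)^2) = 1, rank((A + 5I)^3) = 0. The eigenspace has dimension 4 - 2 = 2, so there are 2 Jordan blocks; the rank sequence gives block sizes [3, 1].

Assembling the blocks gives the Jordan form J above.

J = [[-5, 1, 0, 0], [0, -5, 1, 0], [0, 0, -5, 0], [0, 0, 0, -5]]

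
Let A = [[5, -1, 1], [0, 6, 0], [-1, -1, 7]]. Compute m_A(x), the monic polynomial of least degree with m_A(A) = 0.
m_A(x) = (x - 6)^2

The characteristic polynomial factors as (x - 6)^3. The minimal polynomial is ∏(x - λ)^{k_λ} where k_λ is the size of the largest Jordan block at λ.

For λ = 6: rank(A - 6I) = 1, and the largest Jordan block has size 2 (the smallest k with rank((A - 6I)^k) = rank((A - 6I)^(k+1))).

So m_A(x) = (x - 6)^2.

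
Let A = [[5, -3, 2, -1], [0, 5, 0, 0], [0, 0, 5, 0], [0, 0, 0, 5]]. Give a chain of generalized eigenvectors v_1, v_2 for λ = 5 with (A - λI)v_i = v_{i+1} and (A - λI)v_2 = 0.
v_1 = [[2, -1, -1, 0]]^T, v_2 = [[1, 0, 0, 0]]^T

We seek v_1 ∈ ker((A - 5I)^2) \ ker(A - 5I), then set v_{i+1} = (A - 5I) v_i.

One such chain is v_1 = [[2, -1, -1, 0]]^T, v_2 = [[1, 0, 0, 0]]^T. Check: (A - 5I) v_2 = [[0, 0, 0, 0]]^T = 0.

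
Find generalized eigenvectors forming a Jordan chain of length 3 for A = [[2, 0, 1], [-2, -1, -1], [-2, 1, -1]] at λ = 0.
v_1 = [[-1, 0, 1]]^T, v_2 = [[-1, 1, 1]]^T, v_3 = [[-1, 0, 2]]^T

We seek v_1 ∈ ker(A^3) \ ker(A^2), then set v_{i+1} = A v_i.

One such chain is v_1 = [[-1, 0, 1]]^T, v_2 = [[-1, 1, 1]]^T, v_3 = [[-1, 0, 2]]^T. Check: A v_3 = [[0, 0, 0]]^T = 0.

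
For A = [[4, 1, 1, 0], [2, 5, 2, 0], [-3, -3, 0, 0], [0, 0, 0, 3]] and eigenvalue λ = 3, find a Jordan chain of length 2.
We seek v_1 ∈ ker((A - 3I)^2) \ ker(A - 3I), then set v_{i+1} = (A - 3I) v_i.

One such chain is v_1 = [[-1, 1, 1, -1]]^T, v_2 = [[1, 2, -3, 0]]^T. Check: (A - 3I) v_2 = [[0, 0, 0, 0]]^T = 0.

v_1 = [[-1, 1, 1, -1]]^T, v_2 = [[1, 2, -3, 0]]^T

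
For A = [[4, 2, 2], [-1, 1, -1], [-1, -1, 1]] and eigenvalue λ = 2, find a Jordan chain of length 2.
We seek v_1 ∈ ker((A - 2I)^2) \ ker(A - 2I), then set v_{i+1} = (A - 2I) v_i.

One such chain is v_1 = [[0, 1, 0]]^T, v_2 = [[2, -1, -1]]^T. Check: (A - 2I) v_2 = [[0, 0, 0]]^T = 0.

v_1 = [[0, 1, 0]]^T, v_2 = [[2, -1, -1]]^T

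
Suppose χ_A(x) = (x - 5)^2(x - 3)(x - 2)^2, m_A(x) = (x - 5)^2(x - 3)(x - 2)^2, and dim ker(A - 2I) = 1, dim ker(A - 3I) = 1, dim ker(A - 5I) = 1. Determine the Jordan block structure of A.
λ = 2: algebraic multiplicity 2 (exponent in χ_A), largest block size 2 (exponent in m_A), 1 block (geometric multiplicity). This forces block sizes [2].
λ = 3: algebraic multiplicity 1 (exponent in χ_A), largest block size 1 (exponent in m_A), 1 block (geometric multiplicity). This forces block sizes [1].
λ = 5: algebraic multiplicity 2 (exponent in χ_A), largest block size 2 (exponent in m_A), 1 block (geometric multiplicity). This forces block sizes [2].

Jordan blocks: (2, 2), (3, 1), (5, 2)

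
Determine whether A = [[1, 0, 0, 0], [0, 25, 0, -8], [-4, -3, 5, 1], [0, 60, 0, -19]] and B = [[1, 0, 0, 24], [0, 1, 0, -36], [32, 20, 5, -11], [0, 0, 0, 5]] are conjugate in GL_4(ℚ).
Two matrices over a field are similar if and only if they have the same invariant factors.

Both A and B have characteristic polynomial (x - 5)^2(x - 1)^2 and minimal polynomial (x - 5)^2(x - 1). Computing further, both have invariant factors x - 1, (x - 5)^2(x - 1). Hence A and B are similar.

Yes.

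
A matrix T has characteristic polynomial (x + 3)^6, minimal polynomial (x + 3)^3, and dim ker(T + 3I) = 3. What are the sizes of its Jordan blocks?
Jordan blocks: (-3, 3), (-3, 2), (-3, 1)

λ = -3: algebraic multiplicity 6 (exponent in χ_T), largest block size 3 (exponent in m_T), 3 blocks (geometric multiplicity). These force block sizes [3, 2, 1].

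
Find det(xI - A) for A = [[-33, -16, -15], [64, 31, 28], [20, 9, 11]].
χ_A(x) = (x - 3)^3

xI - A = [[x + 33, 16, 15], [-64, x - 31, -28], [-20, -9, x - 11]].

Expanding det(xI - A) along the first row:
det(xI - A) = + (x + 33)·det([[x - 31, -28], [-9, x - 11]]) - (16)·det([[-64, -28], [-20, x - 11]]) + (15)·det([[-64, x - 31], [-20, -9]]).

Evaluating gives χ_A(x) = x^3 - 9x^2 + 27x - 27 = (x - 3)^3.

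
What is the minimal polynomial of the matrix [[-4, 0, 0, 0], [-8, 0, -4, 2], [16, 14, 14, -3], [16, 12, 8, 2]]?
The characteristic polynomial factors as (x - 6)^2(x - 4)(x + 4). The minimal polynomial is ∏(x - λ)^{k_λ} where k_λ is the size of the largest Jordan block at λ.

For λ = -4: rank(A + 4I) = 3, and the largest Jordan block has size 1 (the smallest k with rank((A + 4I)^k) = rank((A + 4I)^(k+1))).
For λ = 4: rank(A - 4I) = 3, and the largest Jordan block has size 1 (the smallest k with rank((A - 4I)^k) = rank((A - 4I)^(k+1))).
For λ = 6: rank(A - 6I) = 3, and the largest Jordan block has size 2 (the smallest k with rank((A - 6I)^k) = rank((A - 6I)^(k+1))).

So m_A(x) = (x - 6)^2(x - 4)(x + 4).

m_A(x) = (x - 6)^2(x - 4)(x + 4)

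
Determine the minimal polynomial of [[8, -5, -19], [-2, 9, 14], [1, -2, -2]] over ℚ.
The characteristic polynomial factors as (x - 5)^3. The minimal polynomial is ∏(x - λ)^{k_λ} where k_λ is the size of the largest Jordan block at λ.

For λ = 5: rank(A - 5I) = 2, and the largest Jordan block has size 3 (the smallest k with rank((A - 5I)^k) = rank((A - 5I)^(k+1))).

So m_A(x) = (x - 5)^3.

m_A(x) = (x - 5)^3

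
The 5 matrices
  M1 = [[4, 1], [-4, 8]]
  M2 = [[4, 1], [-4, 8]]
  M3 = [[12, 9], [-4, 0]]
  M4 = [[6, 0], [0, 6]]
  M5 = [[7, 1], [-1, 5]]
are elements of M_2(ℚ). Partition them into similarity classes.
Characteristic polynomials: χ_{M1} = (x - 6)^2, χ_{M2} = (x - 6)^2, χ_{M3} = (x - 6)^2, χ_{M4} = (x - 6)^2, χ_{M5} = (x - 6)^2.

{M1, M2, M3, M5}: invariant factors (x - 6)^2.

{M4}: invariant factors x - 6, x - 6.

Matrices are similar if and only if their invariant-factor lists agree; the partition into similarity classes is {M1, M2, M3, M5}, {M4}.

2 classes: {M1, M2, M3, M5}, {M4}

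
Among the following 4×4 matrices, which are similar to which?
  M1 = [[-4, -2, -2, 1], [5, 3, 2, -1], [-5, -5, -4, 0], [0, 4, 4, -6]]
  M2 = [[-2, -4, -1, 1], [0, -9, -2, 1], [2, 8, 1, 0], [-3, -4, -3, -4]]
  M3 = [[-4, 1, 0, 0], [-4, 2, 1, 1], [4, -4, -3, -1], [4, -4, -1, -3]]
Characteristic polynomials: χ_{M1} = (x - 1)(x + 4)^3, χ_{M2} = (x + 3)^3(x + 5), χ_{M3} = (x + 2)^4.

{M1}: invariant factors x + 4, (x - 1)(x + 4)^2.

{M2}: invariant factors (x + 3)^3(x + 5).

{M3}: invariant factors x + 2, (x + 2)^3.

Matrices are similar if and only if their invariant-factor lists agree; the partition into similarity classes is {M1}, {M2}, {M3}.

3 classes: {M1}, {M2}, {M3}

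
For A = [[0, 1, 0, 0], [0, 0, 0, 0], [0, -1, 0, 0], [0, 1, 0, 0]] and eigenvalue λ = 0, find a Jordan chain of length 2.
We seek v_1 ∈ ker(A^2) \ ker(A), then set v_{i+1} = A v_i.

One such chain is v_1 = [[0, 1, 4, -3]]^T, v_2 = [[1, 0, -1, 1]]^T. Check: A v_2 = [[0, 0, 0, 0]]^T = 0.

v_1 = [[0, 1, 4, -3]]^T, v_2 = [[1, 0, -1, 1]]^T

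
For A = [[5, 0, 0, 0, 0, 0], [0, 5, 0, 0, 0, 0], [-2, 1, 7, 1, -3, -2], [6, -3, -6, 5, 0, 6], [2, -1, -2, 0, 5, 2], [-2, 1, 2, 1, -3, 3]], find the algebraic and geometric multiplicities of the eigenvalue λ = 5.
The characteristic polynomial is (x - 5)^6, so the factor x - 5 appears with exponent 6: the algebraic multiplicity is 6.

rank(A - 5I) = 2, so the eigenspace has dimension 6 - 2 = 4: the geometric multiplicity is 4.

Since 4 < 6, A is not diagonalizable.

algebraic multiplicity 6, geometric multiplicity 4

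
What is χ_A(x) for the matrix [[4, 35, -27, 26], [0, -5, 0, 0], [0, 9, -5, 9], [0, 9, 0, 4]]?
χ_A(x) = (x - 4)^2(x + 5)^2

xI - A = [[x - 4, -35, 27, -26], [0, x + 5, 0, 0], [0, -9, x + 5, -9], [0, -9, 0, x - 4]].

Expanding det(xI - A) along the first row:
det(xI - A) = + (x - 4)·det([[x + 5, 0, 0], [-9, x + 5, -9], [-9, 0, x - 4]]) - (-35)·det([[0, 0, 0], [0, x + 5, -9], [0, 0, x - 4]]) + (27)·det([[0, x + 5, 0], [0, -9, -9], [0, -9, x - 4]]) - (-26)·det([[0, x + 5, 0], [0, -9, x + 5], [0, -9, 0]]).

Evaluating gives χ_A(x) = x^4 + 2x^3 - 39x^2 - 40x + 400 = (x - 4)^2(x + 5)^2.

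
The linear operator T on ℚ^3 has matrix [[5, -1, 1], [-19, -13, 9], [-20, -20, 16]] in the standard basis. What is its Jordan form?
The characteristic polynomial is det(xI - A) = (x - 6)^2(x + 4), so the eigenvalues are -4 (algebraic multiplicity 1), 6 (algebraic multiplicity 2).

For λ = -4: algebraic multiplicity 1 gives one 1×1 block.

For λ = 6: rank(A - 6I) = 2, rank((A - 6I)^2) = 1. The eigenspace has dimension 3 - 2 = 1, so there is 1 Jordan block; the rank sequence gives block sizes [2].

Assembling the blocks gives the Jordan form J above.

J = [[-4, 0, 0], [0, 6, 1], [0, 0, 6]]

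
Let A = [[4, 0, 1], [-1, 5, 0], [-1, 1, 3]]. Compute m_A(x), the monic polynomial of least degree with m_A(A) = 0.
m_A(x) = (x - 4)^3

The characteristic polynomial factors as (x - 4)^3. The minimal polynomial is ∏(x - λ)^{k_λ} where k_λ is the size of the largest Jordan block at λ.

For λ = 4: rank(A - 4I) = 2, and the largest Jordan block has size 3 (the smallest k with rank((A - 4I)^k) = rank((A - 4I)^(k+1))).

So m_A(x) = (x - 4)^3.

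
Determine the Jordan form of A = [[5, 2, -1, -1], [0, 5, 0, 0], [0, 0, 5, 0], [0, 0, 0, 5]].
J = [[5, 1, 0, 0], [0, 5, 0, 0], [0, 0, 5, 0], [0, 0, 0, 5]]

The characteristic polynomial is det(xI - A) = (x - 5)^4, so the eigenvalues are 5 (algebraic multiplicity 4).

For λ = 5: rank(A - 5I) = 1, rank((A - 5I)^2) = 0. The eigenspace has dimension 4 - 1 = 3, so there are 3 Jordan blocks; the rank sequence gives block sizes [2, 1, 1].

Assembling the blocks gives the Jordan form J above.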